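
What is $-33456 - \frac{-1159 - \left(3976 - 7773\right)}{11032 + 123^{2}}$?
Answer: $- \frac{875245054}{26161} \approx -33456.0$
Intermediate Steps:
$-33456 - \frac{-1159 - \left(3976 - 7773\right)}{11032 + 123^{2}} = -33456 - \frac{-1159 - -3797}{11032 + 15129} = -33456 - \frac{-1159 + \left(-3976 + 7773\right)}{26161} = -33456 - \left(-1159 + 3797\right) \frac{1}{26161} = -33456 - 2638 \cdot \frac{1}{26161} = -33456 - \frac{2638}{26161} = - \frac{875245054}{26161}$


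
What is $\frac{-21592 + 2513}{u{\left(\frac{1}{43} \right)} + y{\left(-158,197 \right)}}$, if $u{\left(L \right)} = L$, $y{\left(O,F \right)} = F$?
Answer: $- \frac{820397}{8472} \approx -96.836$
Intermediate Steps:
$\frac{-21592 + 2513}{u{\left(\frac{1}{43} \right)} + y{\left(-158,197 \right)}} = \frac{-21592 + 2513}{\frac{1}{43} + 197} = - \frac{19079}{\frac{1}{43} + 197} = - \frac{19079}{\frac{8472}{43}} = \left(-19079\right) \frac{43}{8472} = - \frac{820397}{8472}$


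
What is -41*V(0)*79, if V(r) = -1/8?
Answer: 3239/8 ≈ 404.88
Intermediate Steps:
V(r) = -1/8 (V(r) = -1*1/8 = -1/8)
-41*V(0)*79 = -41*(-1/8)*79 = (41/8)*79 = 3239/8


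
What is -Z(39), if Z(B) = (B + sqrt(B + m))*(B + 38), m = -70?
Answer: -3003 - 77*I*sqrt(31) ≈ -3003.0 - 428.72*I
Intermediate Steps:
Z(B) = (38 + B)*(B + sqrt(-70 + B)) (Z(B) = (B + sqrt(B - 70))*(B + 38) = (B + sqrt(-70 + B))*(38 + B) = (38 + B)*(B + sqrt(-70 + B)))
-Z(39) = -(39**2 + 38*39 + 38*sqrt(-70 + 39) + 39*sqrt(-70 + 39)) = -(1521 + 1482 + 38*sqrt(-31) + 39*sqrt(-31)) = -(1521 + 1482 + 38*(I*sqrt(31)) + 39*(I*sqrt(31))) = -(1521 + 1482 + 38*I*sqrt(31) + 39*I*sqrt(31)) = -(3003 + 77*I*sqrt(31)) = -3003 - 77*I*sqrt(31)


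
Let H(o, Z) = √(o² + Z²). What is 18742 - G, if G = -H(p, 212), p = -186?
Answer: 18742 + 2*√19885 ≈ 19024.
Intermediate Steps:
H(o, Z) = √(Z² + o²)
G = -2*√19885 (G = -√(212² + (-186)²) = -√(44944 + 34596) = -√79540 = -2*√19885 ≈ -282.03)
18742 - G = 18742 - (-2)*√19885 = 18742 + 2*√19885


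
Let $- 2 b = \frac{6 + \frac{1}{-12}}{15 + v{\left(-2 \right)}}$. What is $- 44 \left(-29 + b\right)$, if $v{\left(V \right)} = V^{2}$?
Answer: $\frac{146245}{114} \approx 1282.9$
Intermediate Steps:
$b = - \frac{71}{456}$ ($b = - \frac{\left(6 + \frac{1}{-12}\right) \frac{1}{15 + \left(-2\right)^{2}}}{2} = - \frac{\left(6 - \frac{1}{12}\right) \frac{1}{15 + 4}}{2} = - \frac{\frac{71}{12} \cdot \frac{1}{19}}{2} = \left(- \frac{1}{2}\right) \frac{71}{228} = - \frac{71}{456} \approx -0.1557$)
$- 44 \left(-29 + b\right) = - 44 \left(-29 - \frac{71}{456}\right) = \left(-44\right) \left(- \frac{13295}{456}\right) = \frac{146245}{114}$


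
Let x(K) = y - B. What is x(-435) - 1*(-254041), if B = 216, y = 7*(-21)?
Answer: 253678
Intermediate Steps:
y = -147
x(K) = -363 (x(K) = -147 - 1*216 = -147 - 216 = -363)
x(-435) - 1*(-254041) = -363 - 1*(-254041) = -363 + 254041 = 253678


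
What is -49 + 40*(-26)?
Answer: -1089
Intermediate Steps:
-49 + 40*(-26) = -49 - 1040 = -1089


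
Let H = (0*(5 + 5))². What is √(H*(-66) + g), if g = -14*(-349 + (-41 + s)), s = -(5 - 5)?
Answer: 2*√1365 ≈ 73.892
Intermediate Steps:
s = 0 (s = -1*0 = 0)
H = 0 (H = (0*10)² = 0² = 0)
g = 5460 (g = -14*(-349 + (-41 + 0)) = -14*(-349 - 41) = -14*(-390) = 5460)
√(H*(-66) + g) = √(0*(-66) + 5460) = √(0 + 5460) = √5460 = 2*√1365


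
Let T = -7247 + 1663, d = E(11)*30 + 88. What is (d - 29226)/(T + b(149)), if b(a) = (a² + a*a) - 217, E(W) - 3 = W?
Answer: -28718/38601 ≈ -0.74397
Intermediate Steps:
E(W) = 3 + W
b(a) = -217 + 2*a² (b(a) = (a² + a²) - 217 = 2*a² - 217 = -217 + 2*a²)
d = 508 (d = (3 + 11)*30 + 88 = 14*30 + 88 = 420 + 88 = 508)
T = -5584
(d - 29226)/(T + b(149)) = (508 - 29226)/(-5584 + (-217 + 2*149²)) = -28718/(-5584 + (-217 + 2*22201)) = -28718/(-5584 + (-217 + 44402)) = -28718/(-5584 + 44185) = -28718/38601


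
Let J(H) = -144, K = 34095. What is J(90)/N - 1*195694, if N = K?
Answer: -2224062358/11365 ≈ -1.9569e+5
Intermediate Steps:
N = 34095
J(90)/N - 1*195694 = -144/34095 - 1*195694 = -144*1/34095 - 195694 = -48/11365 - 195694 = -2224062358/11365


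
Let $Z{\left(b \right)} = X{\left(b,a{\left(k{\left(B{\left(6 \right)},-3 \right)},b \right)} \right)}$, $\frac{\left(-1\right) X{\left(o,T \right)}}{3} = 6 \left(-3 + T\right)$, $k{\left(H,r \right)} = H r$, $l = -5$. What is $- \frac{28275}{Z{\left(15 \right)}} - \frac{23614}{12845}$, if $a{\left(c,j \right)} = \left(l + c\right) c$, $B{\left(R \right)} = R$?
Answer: $\frac{62832001}{31675770} \approx 1.9836$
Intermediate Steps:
$a{\left(c,j \right)} = c \left(-5 + c\right)$ ($a{\left(c,j \right)} = \left(-5 + c\right) c = c \left(-5 + c\right)$)
$X{\left(o,T \right)} = 54 - 18 T$ ($X{\left(o,T \right)} = - 3 \cdot 6 \left(-3 + T\right) = - 3 \left(-18 + 6 T\right) = 54 - 18 T$)
$Z{\left(b \right)} = -7398$ ($Z{\left(b \right)} = 54 - 18 \cdot 6 \left(-3\right) \left(-5 + 6 \left(-3\right)\right) = 54 - 18 \left(- 18 \left(-5 - 18\right)\right) = 54 - 18 \left(\left(-18\right) \left(-23\right)\right) = 54 - 7452 = -7398$)
$- \frac{28275}{Z{\left(15 \right)}} - \frac{23614}{12845} = - \frac{28275}{-7398} - \frac{23614}{12845} = \left(-28275\right) \left(- \frac{1}{7398}\right) - \frac{23614}{12845} = \frac{9425}{2466} - \frac{23614}{12845} = \frac{62832001}{31675770}$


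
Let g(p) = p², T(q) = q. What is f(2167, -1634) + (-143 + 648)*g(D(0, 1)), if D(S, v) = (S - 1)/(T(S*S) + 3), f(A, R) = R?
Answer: -14201/9 ≈ -1577.9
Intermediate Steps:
D(S, v) = (-1 + S)/(3 + S²) (D(S, v) = (S - 1)/(S*S + 3) = (-1 + S)/(S² + 3) = (-1 + S)/(3 + S²))
f(2167, -1634) + (-143 + 648)*g(D(0, 1)) = -1634 + (-143 + 648)*((-1 + 0)/(3 + 0²))² = -1634 + 505*(-1/(3 + 0))² = -1634 + 505*(-1/3)² = -1634 + 505*((⅓)*(-1))² = -1634 + 505*(-⅓)² = -1634 + 505*(⅑) = -1634 + 505/9 = -14201/9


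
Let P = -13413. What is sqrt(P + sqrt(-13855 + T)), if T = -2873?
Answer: sqrt(-13413 + 2*I*sqrt(4182)) ≈ 0.5584 + 115.82*I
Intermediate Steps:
sqrt(P + sqrt(-13855 + T)) = sqrt(-13413 + sqrt(-13855 - 2873)) = sqrt(-13413 + sqrt(-16728)) = sqrt(-13413 + 2*I*sqrt(4182))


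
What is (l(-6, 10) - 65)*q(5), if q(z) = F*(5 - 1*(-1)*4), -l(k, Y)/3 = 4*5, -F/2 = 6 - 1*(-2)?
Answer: 18000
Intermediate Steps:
F = -16 (F = -2*(6 - 1*(-2)) = -2*(6 + 2) = -2*8 = -16)
l(k, Y) = -60 (l(k, Y) = -12*5 = -3*20 = -60)
q(z) = -144 (q(z) = -16*(5 - 1*(-1)*4) = -16*(5 + 1*4) = -16*(5 + 4) = -16*9 = -144)
(l(-6, 10) - 65)*q(5) = (-60 - 65)*(-144) = -125*(-144) = 18000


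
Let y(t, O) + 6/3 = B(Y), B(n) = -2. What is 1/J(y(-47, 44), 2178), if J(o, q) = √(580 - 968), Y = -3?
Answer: -I*√97/194 ≈ -0.050767*I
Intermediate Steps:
y(t, O) = -4 (y(t, O) = -2 - 2 = -4)
J(o, q) = 2*I*√97 (J(o, q) = √(-388) = 2*I*√97)
1/J(y(-47, 44), 2178) = 1/(2*I*√97) = -I*√97/194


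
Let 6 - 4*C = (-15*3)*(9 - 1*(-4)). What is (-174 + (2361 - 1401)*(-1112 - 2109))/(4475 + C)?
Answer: -12369336/18491 ≈ -668.94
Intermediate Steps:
C = 591/4 (C = 3/2 - (-15*3)*(9 - 1*(-4))/4 = 3/2 - (-45)*(9 + 4)/4 = 3/2 - (-45)*13/4 = 3/2 - ¼*(-585) = 3/2 + 585/4 = 591/4 ≈ 147.75)
(-174 + (2361 - 1401)*(-1112 - 2109))/(4475 + C) = (-174 + (2361 - 1401)*(-1112 - 2109))/(4475 + 591/4) = (-174 + 960*(-3221))/(18491/4) = (-174 - 3092160)*(4/18491) = -3092334*4/18491 = -12369336/18491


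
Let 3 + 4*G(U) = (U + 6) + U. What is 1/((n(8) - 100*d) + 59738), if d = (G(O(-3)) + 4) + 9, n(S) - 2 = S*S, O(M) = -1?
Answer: 1/58479 ≈ 1.7100e-5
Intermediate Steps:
n(S) = 2 + S**2 (n(S) = 2 + S*S = 2 + S**2)
G(U) = 3/4 + U/2 (G(U) = -3/4 + ((U + 6) + U)/4 = -3/4 + ((6 + U) + U)/4 = -3/4 + (6 + 2*U)/4 = -3/4 + (3/2 + U/2) = 3/4 + U/2)
d = 53/4 (d = ((3/4 + (1/2)*(-1)) + 4) + 9 = ((3/4 - 1/2) + 4) + 9 = (1/4 + 4) + 9 = 17/4 + 9 = 53/4 ≈ 13.250)
1/((n(8) - 100*d) + 59738) = 1/(((2 + 8**2) - 100*53/4) + 59738) = 1/(((2 + 64) - 1325) + 59738) = 1/((66 - 1325) + 59738) = 1/(-1259 + 59738) = 1/58479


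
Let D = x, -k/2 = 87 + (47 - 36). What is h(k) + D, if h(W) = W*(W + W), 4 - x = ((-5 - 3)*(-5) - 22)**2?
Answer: 76512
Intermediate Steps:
k = -196 (k = -2*(87 + (47 - 36)) = -2*(87 + 11) = -2*98 = -196)
x = -320 (x = 4 - ((-5 - 3)*(-5) - 22)**2 = 4 - (-8*(-5) - 22)**2 = 4 - (40 - 22)**2 = 4 - 1*18**2 = 4 - 1*324 = 4 - 324 = -320)
D = -320
h(W) = 2*W**2 (h(W) = W*(2*W) = 2*W**2)
h(k) + D = 2*(-196)**2 - 320 = 2*38416 - 320 = 76832 - 320 = 76512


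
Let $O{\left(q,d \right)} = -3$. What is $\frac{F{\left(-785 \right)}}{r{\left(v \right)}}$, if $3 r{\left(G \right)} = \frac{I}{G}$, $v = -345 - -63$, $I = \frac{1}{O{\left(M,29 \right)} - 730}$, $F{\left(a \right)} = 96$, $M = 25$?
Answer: $59531328$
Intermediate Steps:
$I = - \frac{1}{733}$ ($I = \frac{1}{-3 - 730} = \frac{1}{-733} = - \frac{1}{733} \approx -0.0013643$)
$v = -282$ ($v = -345 + 63 = -282$)
$r{\left(G \right)} = - \frac{1}{2199 G}$ ($r{\left(G \right)} = \frac{\left(- \frac{1}{733}\right) \frac{1}{G}}{3} = - \frac{1}{2199 G}$)
$\frac{F{\left(-785 \right)}}{r{\left(v \right)}} = \frac{96}{\left(- \frac{1}{2199}\right) \frac{1}{-282}} = \frac{96}{\left(- \frac{1}{2199}\right) \left(- \frac{1}{282}\right)} = 96 \frac{1}{\frac{1}{620118}} = 96 \cdot 620118 = 59531328$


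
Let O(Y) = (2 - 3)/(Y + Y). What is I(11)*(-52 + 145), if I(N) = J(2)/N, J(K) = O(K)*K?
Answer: -93/22 ≈ -4.2273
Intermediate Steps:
O(Y) = -1/(2*Y)
J(K) = -1/2 (J(K) = (-1/(2*K))*K = -1/2)
I(N) = -1/(2*N)
I(11)*(-52 + 145) = (-1/2/11)*(-52 + 145) = -1/2*1/11*93 = -1/22*93 = -93/22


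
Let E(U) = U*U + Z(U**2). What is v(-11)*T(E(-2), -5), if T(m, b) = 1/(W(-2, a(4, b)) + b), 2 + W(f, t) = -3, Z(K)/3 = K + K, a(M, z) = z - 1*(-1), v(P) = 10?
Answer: -1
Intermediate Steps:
a(M, z) = 1 + z (a(M, z) = z + 1 = 1 + z)
Z(K) = 6*K (Z(K) = 3*(K + K) = 3*(2*K) = 6*K)
W(f, t) = -5 (W(f, t) = -2 - 3 = -5)
E(U) = 7*U**2 (E(U) = U*U + 6*U**2 = U**2 + 6*U**2 = 7*U**2)
T(m, b) = 1/(-5 + b)
v(-11)*T(E(-2), -5) = 10/(-5 - 5) = 10/(-10) = 10*(-1/10) = -1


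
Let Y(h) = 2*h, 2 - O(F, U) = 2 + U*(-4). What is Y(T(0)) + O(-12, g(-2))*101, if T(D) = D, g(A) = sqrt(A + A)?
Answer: 808*I ≈ 808.0*I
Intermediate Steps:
g(A) = sqrt(2)*sqrt(A) (g(A) = sqrt(2*A) = sqrt(2)*sqrt(A))
O(F, U) = 4*U (O(F, U) = 2 - (2 + U*(-4)) = 2 - (2 - 4*U) = 2 + (-2 + 4*U) = 4*U)
Y(T(0)) + O(-12, g(-2))*101 = 2*0 + (4*(sqrt(2)*sqrt(-2)))*101 = 0 + (4*(sqrt(2)*(I*sqrt(2))))*101 = 0 + (4*(2*I))*101 = 0 + (8*I)*101 = 0 + 808*I = 808*I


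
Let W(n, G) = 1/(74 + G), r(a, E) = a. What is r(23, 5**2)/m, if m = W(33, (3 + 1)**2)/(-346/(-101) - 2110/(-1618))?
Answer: 799990830/81709 ≈ 9790.7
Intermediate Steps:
m = 81709/34782210 (m = 1/((74 + (3 + 1)**2)*(-346/(-101) - 2110/(-1618))) = 1/((74 + 4**2)*(-346*(-1/101) - 2110*(-1/1618))) = 1/((74 + 16)*(346/101 + 1055/809)) = 1/(90*(386469/81709)) = (1/90)*(81709/386469) = 81709/34782210 ≈ 0.0023492)
r(23, 5**2)/m = 23/(81709/34782210) = 23*(34782210/81709) = 799990830/81709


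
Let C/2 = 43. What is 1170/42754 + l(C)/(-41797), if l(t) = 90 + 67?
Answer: 21095056/893494469 ≈ 0.023610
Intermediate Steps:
C = 86 (C = 2*43 = 86)
l(t) = 157
1170/42754 + l(C)/(-41797) = 1170/42754 + 157/(-41797) = 1170*(1/42754) + 157*(-1/41797) = 585/21377 - 157/41797 = 21095056/893494469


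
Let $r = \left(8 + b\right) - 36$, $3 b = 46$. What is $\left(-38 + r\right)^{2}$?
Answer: $\frac{23104}{9} \approx 2567.1$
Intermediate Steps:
$b = \frac{46}{3}$ ($b = \frac{1}{3} \cdot 46 = \frac{46}{3} \approx 15.333$)
$r = - \frac{38}{3}$ ($r = \left(8 + \frac{46}{3}\right) - 36 = \frac{70}{3} - 36 = - \frac{38}{3} \approx -12.667$)
$\left(-38 + r\right)^{2} = \left(-38 - \frac{38}{3}\right)^{2} = \left(- \frac{152}{3}\right)^{2} = \frac{23104}{9}$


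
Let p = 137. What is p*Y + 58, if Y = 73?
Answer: 10059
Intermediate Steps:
p*Y + 58 = 137*73 + 58 = 10001 + 58 = 10059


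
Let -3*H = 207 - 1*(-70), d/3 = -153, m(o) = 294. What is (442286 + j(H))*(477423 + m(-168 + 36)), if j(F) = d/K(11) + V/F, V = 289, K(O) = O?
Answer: 643727843256354/3047 ≈ 2.1127e+11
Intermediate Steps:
d = -459 (d = 3*(-153) = -459)
H = -277/3 (H = -(207 - 1*(-70))/3 = -(207 + 70)/3 = -⅓*277 = -277/3 ≈ -92.333)
j(F) = -459/11 + 289/F
(442286 + j(H))*(477423 + m(-168 + 36)) = (442286 + (-459/11 + 289/(-277/3)))*(477423 + 294) = (442286 + (-459/11 + 289*(-3/277)))*477717 = (442286 + (-459/11 - 867/277))*477717 = (442286 - 136680/3047)*477717 = (1347508762/3047)*477717 = 643727843256354/3047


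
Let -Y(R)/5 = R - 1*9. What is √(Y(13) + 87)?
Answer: √67 ≈ 8.1853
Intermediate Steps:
Y(R) = 45 - 5*R (Y(R) = -5*(R - 1*9) = -5*(R - 9) = -5*(-9 + R) = 45 - 5*R)
√(Y(13) + 87) = √((45 - 5*13) + 87) = √((45 - 65) + 87) = √(-20 + 87) = √67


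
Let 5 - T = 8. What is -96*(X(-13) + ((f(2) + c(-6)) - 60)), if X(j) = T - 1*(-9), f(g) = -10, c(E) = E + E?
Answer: 7296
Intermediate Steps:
T = -3 (T = 5 - 1*8 = 5 - 8 = -3)
c(E) = 2*E
X(j) = 6 (X(j) = -3 - 1*(-9) = -3 + 9 = 6)
-96*(X(-13) + ((f(2) + c(-6)) - 60)) = -96*(6 + ((-10 + 2*(-6)) - 60)) = -96*(6 + ((-10 - 12) - 60)) = -96*(6 + (-22 - 60)) = -96*(6 - 82) = -96*(-76) = 7296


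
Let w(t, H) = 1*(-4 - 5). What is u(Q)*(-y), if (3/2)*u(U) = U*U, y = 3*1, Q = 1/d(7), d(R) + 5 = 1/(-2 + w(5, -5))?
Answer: -121/1568 ≈ -0.077168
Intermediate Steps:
w(t, H) = -9 (w(t, H) = 1*(-9) = -9)
d(R) = -56/11 (d(R) = -5 + 1/(-2 - 9) = -5 + 1/(-11) = -5 - 1/11 = -56/11)
Q = -11/56 (Q = 1/(-56/11) = -11/56 ≈ -0.19643)
y = 3
u(U) = 2*U²/3 (u(U) = 2*(U*U)/3 = 2*U²/3)
u(Q)*(-y) = (2*(-11/56)²/3)*(-1*3) = ((⅔)*(121/3136))*(-3) = (121/4704)*(-3) = -121/1568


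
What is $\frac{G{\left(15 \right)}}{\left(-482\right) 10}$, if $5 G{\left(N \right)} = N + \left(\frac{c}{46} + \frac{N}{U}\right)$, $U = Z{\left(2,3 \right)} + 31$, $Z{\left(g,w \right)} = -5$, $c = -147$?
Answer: $- \frac{1851}{3602950} \approx -0.00051375$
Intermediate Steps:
$U = 26$ ($U = -5 + 31 = 26$)
$G{\left(N \right)} = - \frac{147}{230} + \frac{27 N}{130}$ ($G{\left(N \right)} = \frac{N + \left(- \frac{147}{46} + \frac{N}{26}\right)}{5} = \frac{- \frac{147}{46} + \frac{27 N}{26}}{5} = - \frac{147}{230} + \frac{27 N}{130}$)
$\frac{G{\left(15 \right)}}{\left(-482\right) 10} = \frac{- \frac{147}{230} + \frac{27}{130} \cdot 15}{\left(-482\right) 10} = \frac{- \frac{147}{230} + \frac{81}{26}}{-4820} = \frac{3702}{1495} \left(- \frac{1}{4820}\right) = - \frac{1851}{3602950}$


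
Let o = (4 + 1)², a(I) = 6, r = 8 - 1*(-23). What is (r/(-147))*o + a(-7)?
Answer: 107/147 ≈ 0.72789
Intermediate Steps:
r = 31 (r = 8 + 23 = 31)
o = 25 (o = 5² = 25)
(r/(-147))*o + a(-7) = (31/(-147))*25 + 6 = (31*(-1/147))*25 + 6 = -31/147*25 + 6 = -775/147 + 6 = 107/147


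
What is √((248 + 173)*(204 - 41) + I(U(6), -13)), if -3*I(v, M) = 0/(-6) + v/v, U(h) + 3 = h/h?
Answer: 2*√154401/3 ≈ 261.96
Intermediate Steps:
U(h) = -2 (U(h) = -3 + h/h = -3 + 1 = -2)
I(v, M) = -⅓ (I(v, M) = -(0/(-6) + v/v)/3 = -(0*(-⅙) + 1)/3 = -(0 + 1)/3 = -⅓*1 = -⅓)
√((248 + 173)*(204 - 41) + I(U(6), -13)) = √((248 + 173)*(204 - 41) - ⅓) = √(421*163 - ⅓) = √(68623 - ⅓) = √(205868/3) = 2*√154401/3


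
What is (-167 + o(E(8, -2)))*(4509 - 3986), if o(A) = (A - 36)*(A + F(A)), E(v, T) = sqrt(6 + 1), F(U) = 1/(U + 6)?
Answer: -2543349/29 - 524046*sqrt(7)/29 ≈ -1.3551e+5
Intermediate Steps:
F(U) = 1/(6 + U)
E(v, T) = sqrt(7)
o(A) = (-36 + A)*(A + 1/(6 + A)) (o(A) = (A - 36)*(A + 1/(6 + A)) = (-36 + A)*(A + 1/(6 + A)))
(-167 + o(E(8, -2)))*(4509 - 3986) = (-167 + (-36 + sqrt(7) + sqrt(7)*(-36 + sqrt(7))*(6 + sqrt(7)))/(6 + sqrt(7)))*(4509 - 3986) = (-167 + (-36 + sqrt(7) + sqrt(7)*(-36 + sqrt(7))*(6 + sqrt(7)))/(6 + sqrt(7)))*523 = -87341 + 523*(-36 + sqrt(7) + sqrt(7)*(-36 + sqrt(7))*(6 + sqrt(7)))/(6 + sqrt(7))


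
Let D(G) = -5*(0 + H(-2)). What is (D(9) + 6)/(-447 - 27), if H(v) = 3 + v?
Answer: -1/474 ≈ -0.0021097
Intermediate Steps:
D(G) = -5 (D(G) = -5*(0 + (3 - 2)) = -5*(0 + 1) = -5*1 = -5)
(D(9) + 6)/(-447 - 27) = (-5 + 6)/(-447 - 27) = 1/(-474) = 1*(-1/474) = -1/474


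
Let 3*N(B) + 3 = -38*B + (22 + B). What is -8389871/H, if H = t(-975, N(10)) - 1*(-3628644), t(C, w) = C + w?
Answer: -8389871/3627552 ≈ -2.3128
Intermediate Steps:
N(B) = 19/3 - 37*B/3 (N(B) = -1 + (-38*B + (22 + B))/3 = -1 + (22 - 37*B)/3 = -1 + (22/3 - 37*B/3) = 19/3 - 37*B/3)
H = 3627552 (H = (-975 + (19/3 - 37/3*10)) - 1*(-3628644) = (-975 + (19/3 - 370/3)) + 3628644 = (-975 - 117) + 3628644 = -1092 + 3628644 = 3627552)
-8389871/H = -8389871/3627552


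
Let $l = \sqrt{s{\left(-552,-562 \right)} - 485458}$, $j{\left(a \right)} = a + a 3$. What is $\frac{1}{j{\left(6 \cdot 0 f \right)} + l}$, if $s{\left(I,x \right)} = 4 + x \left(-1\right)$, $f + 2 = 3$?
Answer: $- \frac{i \sqrt{121223}}{242446} \approx - 0.0014361 i$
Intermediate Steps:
$f = 1$ ($f = -2 + 3 = 1$)
$s{\left(I,x \right)} = 4 - x$
$j{\left(a \right)} = 4 a$ ($j{\left(a \right)} = a + 3 a = 4 a$)
$l = 2 i \sqrt{121223}$ ($l = \sqrt{\left(4 - -562\right) - 485458} = \sqrt{\left(4 + 562\right) - 485458} = \sqrt{566 - 485458} = \sqrt{-484892} = 2 i \sqrt{121223} \approx 696.34 i$)
$\frac{1}{j{\left(6 \cdot 0 f \right)} + l} = \frac{1}{4 \cdot 6 \cdot 0 \cdot 1 + 2 i \sqrt{121223}} = \frac{1}{4 \cdot 0 \cdot 1 + 2 i \sqrt{121223}} = \frac{1}{4 \cdot 0 + 2 i \sqrt{121223}} = \frac{1}{0 + 2 i \sqrt{121223}} = \frac{1}{2 i \sqrt{121223}} = - \frac{i \sqrt{121223}}{242446}$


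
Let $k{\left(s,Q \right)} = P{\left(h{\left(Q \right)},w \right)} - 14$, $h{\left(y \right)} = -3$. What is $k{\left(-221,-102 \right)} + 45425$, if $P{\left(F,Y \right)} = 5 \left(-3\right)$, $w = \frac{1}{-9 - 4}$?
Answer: $45396$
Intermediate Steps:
$w = - \frac{1}{13}$ ($w = \frac{1}{-13} = - \frac{1}{13} \approx -0.076923$)
$P{\left(F,Y \right)} = -15$
$k{\left(s,Q \right)} = -29$ ($k{\left(s,Q \right)} = -15 - 14 = -29$)
$k{\left(-221,-102 \right)} + 45425 = -29 + 45425 = 45396$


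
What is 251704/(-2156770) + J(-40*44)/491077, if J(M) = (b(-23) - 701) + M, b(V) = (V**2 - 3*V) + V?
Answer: -63836856714/529570070645 ≈ -0.12054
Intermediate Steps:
b(V) = V**2 - 2*V
J(M) = -126 + M (J(M) = (-23*(-2 - 23) - 701) + M = (-23*(-25) - 701) + M = (575 - 701) + M = -126 + M)
251704/(-2156770) + J(-40*44)/491077 = 251704/(-2156770) + (-126 - 40*44)/491077 = 251704*(-1/2156770) + (-126 - 1760)*(1/491077) = -125852/1078385 - 1886*1/491077 = -125852/1078385 - 1886/491077 = -63836856714/529570070645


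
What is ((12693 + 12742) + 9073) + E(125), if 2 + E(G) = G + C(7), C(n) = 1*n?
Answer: 34638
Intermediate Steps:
C(n) = n
E(G) = 5 + G (E(G) = -2 + (G + 7) = -2 + (7 + G) = 5 + G)
((12693 + 12742) + 9073) + E(125) = ((12693 + 12742) + 9073) + (5 + 125) = (25435 + 9073) + 130 = 34508 + 130 = 34638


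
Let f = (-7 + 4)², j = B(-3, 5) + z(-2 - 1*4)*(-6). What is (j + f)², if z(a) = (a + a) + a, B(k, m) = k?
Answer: 12996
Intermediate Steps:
z(a) = 3*a (z(a) = 2*a + a = 3*a)
j = 105 (j = -3 + (3*(-2 - 1*4))*(-6) = -3 + (3*(-2 - 4))*(-6) = -3 + (3*(-6))*(-6) = -3 - 18*(-6) = -3 + 108 = 105)
f = 9 (f = (-3)² = 9)
(j + f)² = (105 + 9)² = 114² = 12996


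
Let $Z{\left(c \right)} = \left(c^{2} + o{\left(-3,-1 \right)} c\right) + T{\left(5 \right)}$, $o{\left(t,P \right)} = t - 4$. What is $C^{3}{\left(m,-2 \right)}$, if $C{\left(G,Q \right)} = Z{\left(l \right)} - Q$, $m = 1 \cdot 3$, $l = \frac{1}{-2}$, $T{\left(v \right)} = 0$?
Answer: $\frac{12167}{64} \approx 190.11$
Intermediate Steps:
$o{\left(t,P \right)} = -4 + t$
$l = - \frac{1}{2} \approx -0.5$
$m = 3$
$Z{\left(c \right)} = c^{2} - 7 c$ ($Z{\left(c \right)} = \left(c^{2} + \left(-4 - 3\right) c\right) + 0 = \left(c^{2} - 7 c\right) + 0 = c^{2} - 7 c$)
$C{\left(G,Q \right)} = \frac{15}{4} - Q$ ($C{\left(G,Q \right)} = - \frac{-7 - \frac{1}{2}}{2} - Q = \left(- \frac{1}{2}\right) \left(- \frac{15}{2}\right) - Q = \frac{15}{4} - Q$)
$C^{3}{\left(m,-2 \right)} = \left(\frac{15}{4} - -2\right)^{3} = \left(\frac{15}{4} + 2\right)^{3} = \left(\frac{23}{4}\right)^{3} = \frac{12167}{64}$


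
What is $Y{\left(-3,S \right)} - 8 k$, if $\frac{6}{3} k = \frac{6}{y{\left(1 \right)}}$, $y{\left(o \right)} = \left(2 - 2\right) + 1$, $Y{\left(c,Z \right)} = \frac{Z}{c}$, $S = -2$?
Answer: $- \frac{70}{3} \approx -23.333$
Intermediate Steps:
$y{\left(o \right)} = 1$ ($y{\left(o \right)} = 0 + 1 = 1$)
$k = 3$ ($k = \frac{6 \cdot 1^{-1}}{2} = \frac{6 \cdot 1}{2} = \frac{1}{2} \cdot 6 = 3$)
$Y{\left(-3,S \right)} - 8 k = - \frac{2}{-3} - 24 = \left(-2\right) \left(- \frac{1}{3}\right) - 24 = \frac{2}{3} - 24 = - \frac{70}{3}$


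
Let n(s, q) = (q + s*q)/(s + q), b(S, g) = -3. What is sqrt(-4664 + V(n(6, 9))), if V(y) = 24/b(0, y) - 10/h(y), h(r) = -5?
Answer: I*sqrt(4670) ≈ 68.337*I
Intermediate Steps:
n(s, q) = (q + q*s)/(q + s)
V(y) = -6 (V(y) = 24/(-3) - 10/(-5) = 24*(-1/3) - 10*(-1/5) = -8 + 2 = -6)
sqrt(-4664 + V(n(6, 9))) = sqrt(-4664 - 6) = sqrt(-4670) = I*sqrt(4670)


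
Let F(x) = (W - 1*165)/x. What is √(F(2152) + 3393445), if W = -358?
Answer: √3928848896946/1076 ≈ 1842.1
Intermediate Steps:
F(x) = -523/x (F(x) = (-358 - 1*165)/x = (-358 - 165)/x = -523/x)
√(F(2152) + 3393445) = √(-523/2152 + 3393445) = √(7302693117/2152) = √3928848896946/1076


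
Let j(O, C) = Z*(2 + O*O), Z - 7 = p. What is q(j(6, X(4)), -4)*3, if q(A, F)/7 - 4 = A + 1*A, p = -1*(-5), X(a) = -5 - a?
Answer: 19236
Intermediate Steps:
p = 5
Z = 12 (Z = 7 + 5 = 12)
j(O, C) = 24 + 12*O**2 (j(O, C) = 12*(2 + O*O) = 12*(2 + O**2) = 24 + 12*O**2)
q(A, F) = 28 + 14*A (q(A, F) = 28 + 7*(A + 1*A) = 28 + 7*(A + A) = 28 + 7*(2*A) = 28 + 14*A)
q(j(6, X(4)), -4)*3 = (28 + 14*(24 + 12*6**2))*3 = (28 + 14*(24 + 12*36))*3 = (28 + 14*(24 + 432))*3 = (28 + 14*456)*3 = (28 + 6384)*3 = 6412*3 = 19236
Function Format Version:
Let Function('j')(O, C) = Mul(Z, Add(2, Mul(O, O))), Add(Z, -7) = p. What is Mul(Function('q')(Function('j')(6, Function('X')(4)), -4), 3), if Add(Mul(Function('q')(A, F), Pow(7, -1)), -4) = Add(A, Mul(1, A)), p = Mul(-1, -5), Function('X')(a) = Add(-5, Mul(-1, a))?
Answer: 19236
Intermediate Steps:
p = 5
Z = 12 (Z = Add(7, 5) = 12)
Function('j')(O, C) = Add(24, Mul(12, Pow(O, 2))) (Function('j')(O, C) = Mul(12, Add(2, Mul(O, O))) = Mul(12, Add(2, Pow(O, 2))) = Add(24, Mul(12, Pow(O, 2))))
Function('q')(A, F) = Add(28, Mul(14, A)) (Function('q')(A, F) = Add(28, Mul(7, Add(A, Mul(1, A)))) = Add(28, Mul(7, Add(A, A))) = Add(28, Mul(7, Mul(2, A))) = Add(28, Mul(14, A)))
Mul(Function('q')(Function('j')(6, Function('X')(4)), -4), 3) = Mul(Add(28, Mul(14, Add(24, Mul(12, Pow(6, 2))))), 3) = Mul(Add(28, Mul(14, Add(24, Mul(12, 36)))), 3) = Mul(Add(28, Mul(14, Add(24, 432))), 3) = Mul(Add(28, Mul(14, 456)), 3) = Mul(Add(28, 6384), 3) = Mul(6412, 3) = 19236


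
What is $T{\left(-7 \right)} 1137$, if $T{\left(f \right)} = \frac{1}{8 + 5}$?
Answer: $\frac{1137}{13} \approx 87.462$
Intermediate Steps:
$T{\left(f \right)} = \frac{1}{13}$
$T{\left(-7 \right)} 1137 = \frac{1}{13} \cdot 1137 = \frac{1137}{13}$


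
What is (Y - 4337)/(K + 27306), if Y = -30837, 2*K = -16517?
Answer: -70348/38095 ≈ -1.8466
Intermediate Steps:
K = -16517/2 (K = (1/2)*(-16517) = -16517/2 ≈ -8258.5)
(Y - 4337)/(K + 27306) = (-30837 - 4337)/(-16517/2 + 27306) = -35174/38095/2 = -35174*2/38095 = -70348/38095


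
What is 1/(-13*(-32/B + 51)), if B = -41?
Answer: -41/27599 ≈ -0.0014856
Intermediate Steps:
1/(-13*(-32/B + 51)) = 1/(-13*(-32/(-41) + 51)) = 1/(-13*(-32*(-1/41) + 51)) = 1/(-13*(32/41 + 51)) = 1/(-13*2123/41) = 1/(-27599/41) = -41/27599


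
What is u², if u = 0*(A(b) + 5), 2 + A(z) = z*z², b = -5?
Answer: 0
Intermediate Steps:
A(z) = -2 + z³ (A(z) = -2 + z*z² = -2 + z³)
u = 0 (u = 0*((-2 + (-5)³) + 5) = 0*((-2 - 125) + 5) = 0*(-127 + 5) = 0*(-122) = 0)
u² = 0² = 0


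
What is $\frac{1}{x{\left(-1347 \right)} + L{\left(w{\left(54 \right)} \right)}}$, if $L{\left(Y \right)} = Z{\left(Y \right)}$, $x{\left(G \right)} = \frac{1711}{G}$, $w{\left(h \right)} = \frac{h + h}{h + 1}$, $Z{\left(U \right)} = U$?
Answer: $\frac{74085}{51371} \approx 1.4422$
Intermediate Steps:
$w{\left(h \right)} = \frac{2 h}{1 + h}$
$L{\left(Y \right)} = Y$
$\frac{1}{x{\left(-1347 \right)} + L{\left(w{\left(54 \right)} \right)}} = \frac{1}{\frac{1711}{-1347} + 2 \cdot 54 \frac{1}{1 + 54}} = \frac{1}{1711 \left(- \frac{1}{1347}\right) + 2 \cdot 54 \cdot \frac{1}{55}} = \frac{1}{- \frac{1711}{1347} + 2 \cdot 54 \cdot \frac{1}{55}} = \frac{1}{- \frac{1711}{1347} + \frac{108}{55}} = \frac{1}{\frac{51371}{74085}} = \frac{74085}{51371}$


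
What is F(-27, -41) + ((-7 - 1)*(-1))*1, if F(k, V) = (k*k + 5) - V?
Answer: 783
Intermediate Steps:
F(k, V) = 5 + k² - V (F(k, V) = (k² + 5) - V = (5 + k²) - V = 5 + k² - V)
F(-27, -41) + ((-7 - 1)*(-1))*1 = (5 + (-27)² - 1*(-41)) + ((-7 - 1)*(-1))*1 = (5 + 729 + 41) - 8*(-1)*1 = 775 + 8*1 = 775 + 8 = 783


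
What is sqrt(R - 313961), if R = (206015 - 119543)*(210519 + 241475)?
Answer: sqrt(39084511207) ≈ 1.9770e+5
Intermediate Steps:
R = 39084825168 (R = 86472*451994 = 39084825168)
sqrt(R - 313961) = sqrt(39084825168 - 313961) = sqrt(39084511207)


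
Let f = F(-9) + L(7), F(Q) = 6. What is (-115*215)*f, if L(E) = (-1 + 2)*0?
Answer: -148350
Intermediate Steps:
L(E) = 0 (L(E) = 1*0 = 0)
f = 6 (f = 6 + 0 = 6)
(-115*215)*f = -115*215*6 = -24725*6 = -148350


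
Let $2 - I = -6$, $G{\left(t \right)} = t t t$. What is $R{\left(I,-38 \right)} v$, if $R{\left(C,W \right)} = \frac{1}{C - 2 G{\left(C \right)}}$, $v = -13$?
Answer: $\frac{13}{1016} \approx 0.012795$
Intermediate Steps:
$G{\left(t \right)} = t^{3}$ ($G{\left(t \right)} = t^{2} t = t^{3}$)
$I = 8$ ($I = 2 - -6 = 2 + 6 = 8$)
$R{\left(C,W \right)} = \frac{1}{C - 2 C^{3}}$
$R{\left(I,-38 \right)} v = - \frac{1}{\left(-1\right) 8 + 2 \cdot 8^{3}} \left(-13\right) = - \frac{1}{-8 + 2 \cdot 512} \left(-13\right) = - \frac{1}{-8 + 1024} \left(-13\right) = - \frac{1}{1016} \left(-13\right) = \left(-1\right) \frac{1}{1016} \left(-13\right) = \left(- \frac{1}{1016}\right) \left(-13\right) = \frac{13}{1016}$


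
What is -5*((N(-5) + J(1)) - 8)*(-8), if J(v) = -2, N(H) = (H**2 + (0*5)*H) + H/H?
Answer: 640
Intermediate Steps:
N(H) = 1 + H**2 (N(H) = (H**2 + 0*H) + 1 = (H**2 + 0) + 1 = H**2 + 1 = 1 + H**2)
-5*((N(-5) + J(1)) - 8)*(-8) = -5*(((1 + (-5)**2) - 2) - 8)*(-8) = -5*(((1 + 25) - 2) - 8)*(-8) = -5*((26 - 2) - 8)*(-8) = -5*(24 - 8)*(-8) = -5*16*(-8) = -80*(-8) = 640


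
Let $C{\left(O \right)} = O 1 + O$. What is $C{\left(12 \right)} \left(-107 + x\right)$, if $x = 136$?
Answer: $696$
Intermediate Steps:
$C{\left(O \right)} = 2 O$ ($C{\left(O \right)} = O + O = 2 O$)
$C{\left(12 \right)} \left(-107 + x\right) = 2 \cdot 12 \left(-107 + 136\right) = 24 \cdot 29 = 696$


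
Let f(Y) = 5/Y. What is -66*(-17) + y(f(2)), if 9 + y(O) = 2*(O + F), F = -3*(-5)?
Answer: 1148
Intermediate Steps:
F = 15
y(O) = 21 + 2*O (y(O) = -9 + 2*(O + 15) = -9 + 2*(15 + O) = -9 + (30 + 2*O) = 21 + 2*O)
-66*(-17) + y(f(2)) = -66*(-17) + (21 + 2*(5/2)) = 1122 + (21 + 2*(5*(½))) = 1122 + (21 + 2*(5/2)) = 1122 + (21 + 5) = 1122 + 26 = 1148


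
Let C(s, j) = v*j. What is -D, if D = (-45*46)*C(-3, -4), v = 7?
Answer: -57960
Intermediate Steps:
C(s, j) = 7*j
D = 57960 (D = (-45*46)*(7*(-4)) = -2070*(-28) = 57960)
-D = -1*57960 = -57960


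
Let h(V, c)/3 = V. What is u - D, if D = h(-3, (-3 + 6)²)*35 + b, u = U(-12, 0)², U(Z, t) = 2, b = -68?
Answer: 387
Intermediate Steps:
h(V, c) = 3*V
u = 4 (u = 2² = 4)
D = -383 (D = (3*(-3))*35 - 68 = -9*35 - 68 = -315 - 68 = -383)
u - D = 4 - 1*(-383) = 4 + 383 = 387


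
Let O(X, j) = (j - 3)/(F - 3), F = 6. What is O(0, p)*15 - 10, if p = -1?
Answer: -30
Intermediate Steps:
O(X, j) = -1 + j/3 (O(X, j) = (j - 3)/(6 - 3) = (-3 + j)/3 = (-3 + j)*(1/3) = -1 + j/3)
O(0, p)*15 - 10 = (-1 + (1/3)*(-1))*15 - 10 = (-1 - 1/3)*15 - 10 = -4/3*15 - 10 = -20 - 10 = -30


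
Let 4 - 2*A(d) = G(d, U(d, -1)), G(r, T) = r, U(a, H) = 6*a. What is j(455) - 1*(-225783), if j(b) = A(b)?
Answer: 451115/2 ≈ 2.2556e+5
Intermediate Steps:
A(d) = 2 - d/2
j(b) = 2 - b/2
j(455) - 1*(-225783) = (2 - 1/2*455) - 1*(-225783) = (2 - 455/2) + 225783 = -451/2 + 225783 = 451115/2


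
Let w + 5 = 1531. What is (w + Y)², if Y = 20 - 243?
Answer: 1697809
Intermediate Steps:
w = 1526 (w = -5 + 1531 = 1526)
Y = -223
(w + Y)² = (1526 - 223)² = 1303² = 1697809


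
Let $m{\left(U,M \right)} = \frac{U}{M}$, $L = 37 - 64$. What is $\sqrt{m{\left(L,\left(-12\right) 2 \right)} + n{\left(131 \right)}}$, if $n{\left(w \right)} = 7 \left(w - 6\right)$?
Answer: $\frac{\sqrt{14018}}{4} \approx 29.599$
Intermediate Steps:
$L = -27$
$n{\left(w \right)} = -42 + 7 w$ ($n{\left(w \right)} = 7 \left(-6 + w\right) = -42 + 7 w$)
$\sqrt{m{\left(L,\left(-12\right) 2 \right)} + n{\left(131 \right)}} = \sqrt{- \frac{27}{\left(-12\right) 2} + \left(-42 + 7 \cdot 131\right)} = \sqrt{- \frac{27}{-24} + \left(-42 + 917\right)} = \sqrt{\left(-27\right) \left(- \frac{1}{24}\right) + 875} = \sqrt{\frac{9}{8} + 875} = \sqrt{\frac{7009}{8}} = \frac{\sqrt{14018}}{4}$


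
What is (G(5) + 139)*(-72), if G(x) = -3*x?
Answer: -8928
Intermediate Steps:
(G(5) + 139)*(-72) = (-3*5 + 139)*(-72) = (-15 + 139)*(-72) = 124*(-72) = -8928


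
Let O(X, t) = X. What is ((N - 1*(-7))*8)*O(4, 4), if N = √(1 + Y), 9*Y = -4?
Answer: 224 + 32*√5/3 ≈ 247.85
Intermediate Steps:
Y = -4/9 (Y = (⅑)*(-4) = -4/9 ≈ -0.44444)
N = √5/3 (N = √(1 - 4/9) = √(5/9) = √5/3 ≈ 0.74536)
((N - 1*(-7))*8)*O(4, 4) = ((√5/3 - 1*(-7))*8)*4 = ((√5/3 + 7)*8)*4 = ((7 + √5/3)*8)*4 = (56 + 8*√5/3)*4 = 224 + 32*√5/3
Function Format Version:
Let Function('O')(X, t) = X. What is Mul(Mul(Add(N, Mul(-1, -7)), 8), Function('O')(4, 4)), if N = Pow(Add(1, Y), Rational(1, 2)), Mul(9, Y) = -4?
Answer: Add(224, Mul(Rational(32, 3), Pow(5, Rational(1, 2)))) ≈ 247.85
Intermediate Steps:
Y = Rational(-4, 9) (Y = Mul(Rational(1, 9), -4) = Rational(-4, 9) ≈ -0.44444)
N = Mul(Rational(1, 3), Pow(5, Rational(1, 2))) (N = Pow(Add(1, Rational(-4, 9)), Rational(1, 2)) = Pow(Rational(5, 9), Rational(1, 2)) = Mul(Rational(1, 3), Pow(5, Rational(1, 2))) ≈ 0.74536)
Mul(Mul(Add(N, Mul(-1, -7)), 8), Function('O')(4, 4)) = Mul(Mul(Add(Mul(Rational(1, 3), Pow(5, Rational(1, 2))), Mul(-1, -7)), 8), 4) = Mul(Mul(Add(Mul(Rational(1, 3), Pow(5, Rational(1, 2))), 7), 8), 4) = Mul(Mul(Add(7, Mul(Rational(1, 3), Pow(5, Rational(1, 2)))), 8), 4) = Mul(Add(56, Mul(Rational(8, 3), Pow(5, Rational(1, 2)))), 4) = Add(224, Mul(Rational(32, 3), Pow(5, Rational(1, 2))))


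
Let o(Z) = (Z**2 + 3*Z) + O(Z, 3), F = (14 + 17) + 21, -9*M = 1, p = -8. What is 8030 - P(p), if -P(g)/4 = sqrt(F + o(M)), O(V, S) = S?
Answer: 8030 + 4*sqrt(4429)/9 ≈ 8059.6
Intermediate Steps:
M = -1/9 (M = -1/9*1 = -1/9 ≈ -0.11111)
F = 52 (F = 31 + 21 = 52)
o(Z) = 3 + Z**2 + 3*Z (o(Z) = (Z**2 + 3*Z) + 3 = 3 + Z**2 + 3*Z)
P(g) = -4*sqrt(4429)/9 (P(g) = -4*sqrt(52 + (3 + (-1/9)**2 + 3*(-1/9))) = -4*sqrt(52 + (3 + 1/81 - 1/3)) = -4*sqrt(52 + 217/81) = -4*sqrt(4429)/9)
8030 - P(p) = 8030 - (-4)*sqrt(4429)/9 = 8030 + 4*sqrt(4429)/9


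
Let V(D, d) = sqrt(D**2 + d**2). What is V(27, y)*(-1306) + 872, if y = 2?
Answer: 872 - 1306*sqrt(733) ≈ -34487.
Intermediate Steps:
V(27, y)*(-1306) + 872 = sqrt(27**2 + 2**2)*(-1306) + 872 = sqrt(729 + 4)*(-1306) + 872 = sqrt(733)*(-1306) + 872 = -1306*sqrt(733) + 872 = 872 - 1306*sqrt(733)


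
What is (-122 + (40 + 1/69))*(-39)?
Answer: 73541/23 ≈ 3197.4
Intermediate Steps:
(-122 + (40 + 1/69))*(-39) = (-122 + 2761/69)*(-39) = -5657/69*(-39) = 73541/23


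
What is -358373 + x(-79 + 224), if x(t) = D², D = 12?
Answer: -358229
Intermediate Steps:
x(t) = 144 (x(t) = 12² = 144)
-358373 + x(-79 + 224) = -358373 + 144 = -358229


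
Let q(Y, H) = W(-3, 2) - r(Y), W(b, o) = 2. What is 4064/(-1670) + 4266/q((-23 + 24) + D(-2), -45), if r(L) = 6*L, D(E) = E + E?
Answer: 352147/1670 ≈ 210.87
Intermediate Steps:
D(E) = 2*E
q(Y, H) = 2 - 6*Y
4064/(-1670) + 4266/q((-23 + 24) + D(-2), -45) = 4064/(-1670) + 4266/(2 - 6*((-23 + 24) + 2*(-2))) = 4064*(-1/1670) + 4266/(2 - 6*(1 - 4)) = -2032/835 + 4266/(2 - 6*(-3)) = -2032/835 + 4266/(2 + 18) = -2032/835 + 4266/20 = -2032/835 + 4266*(1/20) = -2032/835 + 2133/10 = 352147/1670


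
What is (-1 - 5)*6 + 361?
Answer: 325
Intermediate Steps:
(-1 - 5)*6 + 361 = -6*6 + 361 = -36 + 361 = 325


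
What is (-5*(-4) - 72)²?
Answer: 2704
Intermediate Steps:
(-5*(-4) - 72)² = (20 - 72)² = (-52)² = 2704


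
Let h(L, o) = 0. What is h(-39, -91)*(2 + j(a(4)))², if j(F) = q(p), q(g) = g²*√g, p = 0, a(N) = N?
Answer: 0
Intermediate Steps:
q(g) = g^(5/2)
j(F) = 0 (j(F) = 0^(5/2) = 0)
h(-39, -91)*(2 + j(a(4)))² = 0*(2 + 0)² = 0*2² = 0*4 = 0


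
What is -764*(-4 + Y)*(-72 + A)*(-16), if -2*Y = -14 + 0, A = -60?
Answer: -4840704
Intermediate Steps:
Y = 7 (Y = -(-14 + 0)/2 = -½*(-14) = 7)
-764*(-4 + Y)*(-72 + A)*(-16) = -764*(-4 + 7)*(-72 - 60)*(-16) = -764*3*(-132)*(-16) = -(-302544)*(-16) = -764*6336 = -4840704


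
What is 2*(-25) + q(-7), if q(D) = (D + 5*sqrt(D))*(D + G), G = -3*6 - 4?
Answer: 153 - 145*I*sqrt(7) ≈ 153.0 - 383.63*I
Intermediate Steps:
G = -22 (G = -18 - 4 = -22)
q(D) = (-22 + D)*(D + 5*sqrt(D)) (q(D) = (D + 5*sqrt(D))*(D - 22) = (D + 5*sqrt(D))*(-22 + D) = (-22 + D)*(D + 5*sqrt(D)))
2*(-25) + q(-7) = 2*(-25) + ((-7)**2 - 110*I*sqrt(7) - 22*(-7) + 5*(-7)**(3/2)) = -50 + (49 - 110*I*sqrt(7) + 154 + 5*(-7*I*sqrt(7))) = -50 + (49 - 110*I*sqrt(7) + 154 - 35*I*sqrt(7)) = -50 + (203 - 145*I*sqrt(7)) = 153 - 145*I*sqrt(7)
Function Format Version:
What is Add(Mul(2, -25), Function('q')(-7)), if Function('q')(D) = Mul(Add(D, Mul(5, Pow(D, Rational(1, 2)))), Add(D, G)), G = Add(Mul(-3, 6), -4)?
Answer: Add(153, Mul(-145, I, Pow(7, Rational(1, 2)))) ≈ Add(153.00, Mul(-383.63, I))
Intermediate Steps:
G = -22 (G = Add(-18, -4) = -22)
Function('q')(D) = Mul(Add(-22, D), Add(D, Mul(5, Pow(D, Rational(1, 2))))) (Function('q')(D) = Mul(Add(D, Mul(5, Pow(D, Rational(1, 2)))), Add(D, -22)) = Mul(Add(D, Mul(5, Pow(D, Rational(1, 2)))), Add(-22, D)) = Mul(Add(-22, D), Add(D, Mul(5, Pow(D, Rational(1, 2))))))
Add(Mul(2, -25), Function('q')(-7)) = Add(Mul(2, -25), Add(Pow(-7, 2), Mul(-110, Pow(-7, Rational(1, 2))), Mul(-22, -7), Mul(5, Pow(-7, Rational(3, 2))))) = Add(-50, Add(49, Mul(-110, Mul(I, Pow(7, Rational(1, 2)))), 154, Mul(5, Mul(-7, I, Pow(7, Rational(1, 2)))))) = Add(-50, Add(49, Mul(-110, I, Pow(7, Rational(1, 2))), 154, Mul(-35, I, Pow(7, Rational(1, 2))))) = Add(-50, Add(203, Mul(-145, I, Pow(7, Rational(1, 2))))) = Add(153, Mul(-145, I, Pow(7, Rational(1, 2))))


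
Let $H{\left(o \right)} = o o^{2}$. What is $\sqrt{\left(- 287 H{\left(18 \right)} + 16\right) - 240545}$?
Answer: $i \sqrt{1914313} \approx 1383.6 i$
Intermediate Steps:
$H{\left(o \right)} = o^{3}$
$\sqrt{\left(- 287 H{\left(18 \right)} + 16\right) - 240545} = \sqrt{\left(- 287 \cdot 18^{3} + 16\right) - 240545} = \sqrt{\left(\left(-287\right) 5832 + 16\right) - 240545} = \sqrt{\left(-1673784 + 16\right) - 240545} = \sqrt{-1673768 - 240545} = \sqrt{-1914313} = i \sqrt{1914313}$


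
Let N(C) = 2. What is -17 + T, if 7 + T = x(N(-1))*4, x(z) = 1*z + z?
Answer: -8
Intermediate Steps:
x(z) = 2*z (x(z) = z + z = 2*z)
T = 9 (T = -7 + (2*2)*4 = -7 + 4*4 = -7 + 16 = 9)
-17 + T = -17 + 9 = -8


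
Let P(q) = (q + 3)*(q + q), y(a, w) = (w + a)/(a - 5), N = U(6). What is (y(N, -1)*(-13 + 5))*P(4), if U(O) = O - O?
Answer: -448/5 ≈ -89.600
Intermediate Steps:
U(O) = 0
N = 0
y(a, w) = (a + w)/(-5 + a)
P(q) = 2*q*(3 + q) (P(q) = (3 + q)*(2*q) = 2*q*(3 + q))
(y(N, -1)*(-13 + 5))*P(4) = (((0 - 1)/(-5 + 0))*(-13 + 5))*(2*4*(3 + 4)) = ((-1/(-5))*(-8))*(2*4*7) = (-⅕*(-1)*(-8))*56 = ((⅕)*(-8))*56 = -8/5*56 = -448/5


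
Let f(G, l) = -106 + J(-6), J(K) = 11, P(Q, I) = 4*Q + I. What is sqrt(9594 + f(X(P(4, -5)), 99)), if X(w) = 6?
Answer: sqrt(9499) ≈ 97.463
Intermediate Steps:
P(Q, I) = I + 4*Q
f(G, l) = -95 (f(G, l) = -106 + 11 = -95)
sqrt(9594 + f(X(P(4, -5)), 99)) = sqrt(9594 - 95) = sqrt(9499)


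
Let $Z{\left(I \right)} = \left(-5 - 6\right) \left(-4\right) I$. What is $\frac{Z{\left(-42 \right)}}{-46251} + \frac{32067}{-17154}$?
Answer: $- \frac{53756675}{29384802} \approx -1.8294$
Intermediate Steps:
$Z{\left(I \right)} = 44 I$ ($Z{\left(I \right)} = \left(-5 - 6\right) \left(-4\right) I = \left(-11\right) \left(-4\right) I = 44 I$)
$\frac{Z{\left(-42 \right)}}{-46251} + \frac{32067}{-17154} = \frac{44 \left(-42\right)}{-46251} + \frac{32067}{-17154} = \left(-1848\right) \left(- \frac{1}{46251}\right) + 32067 \left(- \frac{1}{17154}\right) = \frac{616}{15417} - \frac{3563}{1906} = - \frac{53756675}{29384802}$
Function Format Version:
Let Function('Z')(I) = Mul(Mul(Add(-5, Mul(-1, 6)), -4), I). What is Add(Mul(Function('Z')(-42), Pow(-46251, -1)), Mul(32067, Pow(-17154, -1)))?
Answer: Rational(-53756675, 29384802) ≈ -1.8294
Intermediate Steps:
Function('Z')(I) = Mul(44, I) (Function('Z')(I) = Mul(Mul(Add(-5, -6), -4), I) = Mul(Mul(-11, -4), I) = Mul(44, I))
Add(Mul(Function('Z')(-42), Pow(-46251, -1)), Mul(32067, Pow(-17154, -1))) = Add(Mul(Mul(44, -42), Pow(-46251, -1)), Mul(32067, Pow(-17154, -1))) = Add(Mul(-1848, Rational(-1, 46251)), Mul(32067, Rational(-1, 17154))) = Add(Rational(616, 15417), Rational(-3563, 1906)) = Rational(-53756675, 29384802)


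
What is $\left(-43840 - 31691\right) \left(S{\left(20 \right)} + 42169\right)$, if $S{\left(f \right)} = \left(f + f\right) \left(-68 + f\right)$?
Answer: $-3040047219$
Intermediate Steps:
$S{\left(f \right)} = 2 f \left(-68 + f\right)$
$\left(-43840 - 31691\right) \left(S{\left(20 \right)} + 42169\right) = \left(-43840 - 31691\right) \left(2 \cdot 20 \left(-68 + 20\right) + 42169\right) = - 75531 \left(2 \cdot 20 \left(-48\right) + 42169\right) = - 75531 \left(-1920 + 42169\right) = \left(-75531\right) 40249 = -3040047219$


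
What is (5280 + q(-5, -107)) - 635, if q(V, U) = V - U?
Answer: 4747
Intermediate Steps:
(5280 + q(-5, -107)) - 635 = (5280 + (-5 - 1*(-107))) - 635 = (5280 + (-5 + 107)) - 635 = (5280 + 102) - 635 = 5382 - 635 = 4747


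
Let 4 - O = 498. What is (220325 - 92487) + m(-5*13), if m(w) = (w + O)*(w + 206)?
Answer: 49019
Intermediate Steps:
O = -494 (O = 4 - 1*498 = 4 - 498 = -494)
m(w) = (-494 + w)*(206 + w) (m(w) = (w - 494)*(w + 206) = (-494 + w)*(206 + w))
(220325 - 92487) + m(-5*13) = (220325 - 92487) + (-101764 + (-5*13)² - (-1440)*13) = 127838 + (-101764 + (-65)² - 288*(-65)) = 127838 + (-101764 + 4225 + 18720) = 127838 - 78819 = 49019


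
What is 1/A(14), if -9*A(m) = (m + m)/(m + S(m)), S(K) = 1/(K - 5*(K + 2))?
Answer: -2769/616 ≈ -4.4951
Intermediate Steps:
S(K) = 1/(-10 - 4*K) (S(K) = 1/(K - 5*(2 + K)) = 1/(K + (-10 - 5*K)) = 1/(-10 - 4*K))
A(m) = -2*m/(9*(m - 1/(10 + 4*m))) (A(m) = -(m + m)/(9*(m - 1/(10 + 4*m))) = -2*m/(9*(m - 1/(10 + 4*m))))
1/A(14) = 1/(-4*14*(5 + 2*14)/(-9 + 18*14*(5 + 2*14))) = 1/(-4*14*(5 + 28)/(-9 + 18*14*(5 + 28))) = 1/(-4*14*33/(-9 + 18*14*33)) = 1/(-4*14*33/(-9 + 8316)) = 1/(-4*14*33/8307) = 1/(-4*14*1/8307*33) = 1/(-616/2769) = -2769/616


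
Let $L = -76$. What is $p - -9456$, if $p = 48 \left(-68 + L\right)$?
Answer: $2544$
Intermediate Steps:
$p = -6912$ ($p = 48 \left(-68 - 76\right) = 48 \left(-144\right) = -6912$)
$p - -9456 = -6912 - -9456 = -6912 + 9456 = 2544$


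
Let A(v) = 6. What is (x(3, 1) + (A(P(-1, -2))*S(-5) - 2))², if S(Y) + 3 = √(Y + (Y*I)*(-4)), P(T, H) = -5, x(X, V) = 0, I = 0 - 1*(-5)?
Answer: 3820 - 240*√95 ≈ 1480.8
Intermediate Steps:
I = 5 (I = 0 + 5 = 5)
S(Y) = -3 + √19*√(-Y) (S(Y) = -3 + √(Y + (Y*5)*(-4)) = -3 + √(Y + (5*Y)*(-4)) = -3 + √(Y - 20*Y) = -3 + √(-19*Y) = -3 + √19*√(-Y))
(x(3, 1) + (A(P(-1, -2))*S(-5) - 2))² = (0 + (6*(-3 + √19*√(-1*(-5))) - 2))² = (0 + (6*(-3 + √19*√5) - 2))² = (0 + (6*(-3 + √95) - 2))² = (0 + ((-18 + 6*√95) - 2))² = (0 + (-20 + 6*√95))² = (-20 + 6*√95)²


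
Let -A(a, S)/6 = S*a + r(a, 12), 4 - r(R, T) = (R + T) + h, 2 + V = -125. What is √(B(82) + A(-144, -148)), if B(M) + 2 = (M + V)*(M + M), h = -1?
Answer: 2*I*√34019 ≈ 368.88*I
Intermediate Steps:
V = -127 (V = -2 - 125 = -127)
B(M) = -2 + 2*M*(-127 + M) (B(M) = -2 + (M - 127)*(M + M) = -2 + (-127 + M)*(2*M) = -2 + 2*M*(-127 + M))
r(R, T) = 5 - R - T (r(R, T) = 4 - ((R + T) - 1) = 4 - (-1 + R + T) = 4 + (1 - R - T) = 5 - R - T)
A(a, S) = 42 + 6*a - 6*S*a (A(a, S) = -6*(S*a + (5 - a - 1*12)) = -6*(S*a + (5 - a - 12)) = -6*(S*a + (-7 - a)) = -6*(-7 - a + S*a) = 42 + 6*a - 6*S*a)
√(B(82) + A(-144, -148)) = √((-2 - 254*82 + 2*82²) + (42 + 6*(-144) - 6*(-148)*(-144))) = √((-2 - 20828 + 2*6724) + (42 - 864 - 127872)) = √((-2 - 20828 + 13448) - 128694) = √(-7382 - 128694) = √(-136076) = 2*I*√34019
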